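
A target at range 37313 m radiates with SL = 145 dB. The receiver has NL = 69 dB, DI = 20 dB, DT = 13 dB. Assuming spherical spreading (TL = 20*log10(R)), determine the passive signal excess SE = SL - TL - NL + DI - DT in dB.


Step 1: TL = 20*log10(37313) = 91.44 dB
Step 2: SE = 145 - 91.44 - 69 + 20 - 13 = -8.44

-8.44 dB


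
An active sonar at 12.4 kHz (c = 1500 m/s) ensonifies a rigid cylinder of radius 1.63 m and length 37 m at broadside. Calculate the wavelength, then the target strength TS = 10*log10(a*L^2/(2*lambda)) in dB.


Step 1: lambda = c/f = 1500/12400 = 0.12097 m
Step 2: TS = 10*log10(a*L^2/(2*lambda)) = 10*log10(1.63*37^2/(2*0.12097)) = 39.65

39.65 dB


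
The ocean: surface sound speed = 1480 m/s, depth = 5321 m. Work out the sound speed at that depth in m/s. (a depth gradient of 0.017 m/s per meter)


c = 1480 + 0.017 * 5321 = 1570.457

1570.457 m/s


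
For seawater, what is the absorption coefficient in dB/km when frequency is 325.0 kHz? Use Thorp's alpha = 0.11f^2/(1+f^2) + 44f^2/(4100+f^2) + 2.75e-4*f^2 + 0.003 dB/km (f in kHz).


f^2 = 105625.0
alpha = 0.11*105625.0/(1+105625.0) + 44*105625.0/(4100+105625.0) + 2.75e-4*105625.0 + 0.003 = 71.516

71.516 dB/km


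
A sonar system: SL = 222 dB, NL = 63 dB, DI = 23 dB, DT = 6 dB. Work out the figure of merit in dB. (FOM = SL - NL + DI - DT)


176 dB


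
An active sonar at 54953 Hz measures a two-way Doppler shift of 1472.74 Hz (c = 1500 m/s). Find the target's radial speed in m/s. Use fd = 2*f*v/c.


20.1 m/s


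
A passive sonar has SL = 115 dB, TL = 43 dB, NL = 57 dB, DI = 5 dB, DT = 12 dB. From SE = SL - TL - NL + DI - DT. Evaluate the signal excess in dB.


SE = SL - TL - NL + DI - DT = 115 - 43 - 57 + 5 - 12 = 8

8 dB


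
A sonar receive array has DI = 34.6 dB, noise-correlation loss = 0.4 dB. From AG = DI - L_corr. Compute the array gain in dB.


AG = DI - L_corr = 34.6 - 0.4 = 34.2

34.2 dB


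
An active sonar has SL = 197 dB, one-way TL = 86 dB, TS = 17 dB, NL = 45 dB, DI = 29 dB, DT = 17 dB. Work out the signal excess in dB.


SE = SL - 2*TL + TS - NL + DI - DT = 197 - 2*86 + (17) - 45 + 29 - 17 = 9

9 dB


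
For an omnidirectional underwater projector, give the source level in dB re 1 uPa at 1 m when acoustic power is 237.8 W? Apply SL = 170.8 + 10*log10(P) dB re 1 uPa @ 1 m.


SL = 170.8 + 10*log10(237.8) = 170.8 + 23.76 = 194.56

194.56 dB


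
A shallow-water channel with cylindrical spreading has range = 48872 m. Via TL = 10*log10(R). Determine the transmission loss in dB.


TL = 10*log10(48872) = 46.89

46.89 dB


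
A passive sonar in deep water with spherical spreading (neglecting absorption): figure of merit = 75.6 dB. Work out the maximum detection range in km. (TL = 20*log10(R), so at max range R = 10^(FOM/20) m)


At max range FOM = TL, so 20*log10(R) = 75.6
R = 10^(75.6/20) = 6025.6 m = 6.03 km

6.03 km


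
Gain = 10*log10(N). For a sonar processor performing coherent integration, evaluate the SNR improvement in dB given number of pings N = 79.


Gain = 10*log10(79) = 18.98

18.98 dB


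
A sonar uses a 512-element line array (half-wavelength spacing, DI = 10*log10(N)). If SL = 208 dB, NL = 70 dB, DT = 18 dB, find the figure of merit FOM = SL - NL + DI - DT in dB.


Step 1: DI = 10*log10(512) = 27.09 dB
Step 2: FOM = SL - NL + DI - DT = 208 - 70 + 27.09 - 18 = 147.09

147.09 dB


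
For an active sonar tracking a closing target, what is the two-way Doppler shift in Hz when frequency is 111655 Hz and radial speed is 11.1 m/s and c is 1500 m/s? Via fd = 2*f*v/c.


1652.49 Hz


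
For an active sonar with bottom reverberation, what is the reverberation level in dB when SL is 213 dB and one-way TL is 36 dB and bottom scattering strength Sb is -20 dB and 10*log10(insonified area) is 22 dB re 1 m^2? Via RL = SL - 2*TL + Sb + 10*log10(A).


143 dB


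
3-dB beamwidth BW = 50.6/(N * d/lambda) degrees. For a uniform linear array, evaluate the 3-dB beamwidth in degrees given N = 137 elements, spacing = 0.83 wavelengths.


BW = 50.6 / (137 * 0.83) = 50.6 / 113.71 = 0.44

0.44 deg


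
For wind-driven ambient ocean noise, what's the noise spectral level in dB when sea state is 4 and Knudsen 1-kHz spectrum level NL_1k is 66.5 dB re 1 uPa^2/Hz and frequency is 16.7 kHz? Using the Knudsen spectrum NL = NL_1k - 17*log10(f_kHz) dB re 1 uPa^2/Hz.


NL = NL_1k - 17*log10(f_kHz) = 66.5 - 17*log10(16.7) = 66.5 - (20.79) = 45.71

45.71 dB


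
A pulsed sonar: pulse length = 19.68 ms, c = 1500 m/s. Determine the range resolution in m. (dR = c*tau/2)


14.76 m


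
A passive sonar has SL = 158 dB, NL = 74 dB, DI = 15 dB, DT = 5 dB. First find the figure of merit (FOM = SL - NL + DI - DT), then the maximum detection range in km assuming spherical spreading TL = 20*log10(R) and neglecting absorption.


Step 1: FOM = SL - NL + DI - DT = 158 - 74 + 15 - 5 = 94 dB
Step 2: at max range FOM = TL = 20*log10(R), so R = 10^(94/20) = 50118.72 m = 50.12 km

50.12 km


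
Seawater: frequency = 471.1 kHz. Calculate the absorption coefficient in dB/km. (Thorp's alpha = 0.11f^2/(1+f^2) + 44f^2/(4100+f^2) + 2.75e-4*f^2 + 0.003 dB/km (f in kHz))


f^2 = 221935.21
alpha = 0.11*221935.21/(1+221935.21) + 44*221935.21/(4100+221935.21) + 2.75e-4*221935.21 + 0.003 = 104.347

104.347 dB/km


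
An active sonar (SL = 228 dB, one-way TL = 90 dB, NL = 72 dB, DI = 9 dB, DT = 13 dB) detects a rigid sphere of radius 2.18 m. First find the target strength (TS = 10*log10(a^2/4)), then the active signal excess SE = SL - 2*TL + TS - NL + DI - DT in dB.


Step 1: TS = 10*log10(2.18^2/4) = 0.75 dB
Step 2: SE = SL - 2*TL + TS - NL + DI - DT = 228 - 2*90 + (0.75) - 72 + 9 - 13 = -27.25

-27.25 dB


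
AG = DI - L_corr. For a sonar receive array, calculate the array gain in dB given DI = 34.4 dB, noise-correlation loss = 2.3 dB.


AG = DI - L_corr = 34.4 - 2.3 = 32.1

32.1 dB


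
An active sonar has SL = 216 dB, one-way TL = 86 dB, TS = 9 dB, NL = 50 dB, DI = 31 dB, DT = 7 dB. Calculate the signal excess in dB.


SE = SL - 2*TL + TS - NL + DI - DT = 216 - 2*86 + (9) - 50 + 31 - 7 = 27

27 dB


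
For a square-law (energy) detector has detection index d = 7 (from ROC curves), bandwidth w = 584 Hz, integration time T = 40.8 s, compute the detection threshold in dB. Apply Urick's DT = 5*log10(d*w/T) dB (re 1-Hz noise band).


DT = 5*log10(d*w/T) = 5*log10(7 * 584 / 40.8) = 5*log10(100.2) = 10.0

10.0 dB


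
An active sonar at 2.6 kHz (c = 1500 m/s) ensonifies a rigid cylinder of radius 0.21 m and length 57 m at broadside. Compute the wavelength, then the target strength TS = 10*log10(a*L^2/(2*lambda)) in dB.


Step 1: lambda = c/f = 1500/2600 = 0.57692 m
Step 2: TS = 10*log10(a*L^2/(2*lambda)) = 10*log10(0.21*57^2/(2*0.57692)) = 27.72

27.72 dB


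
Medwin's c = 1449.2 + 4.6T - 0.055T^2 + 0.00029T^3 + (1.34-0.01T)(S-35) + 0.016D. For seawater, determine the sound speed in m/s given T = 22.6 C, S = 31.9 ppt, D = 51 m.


c = 1449.2 + 4.6*22.6 - 0.055*22.6^2 + 0.00029*22.6^3 + (1.34 - 0.01*22.6)*(31.9 - 35) + 0.016*51 = 1525.78

1525.78 m/s


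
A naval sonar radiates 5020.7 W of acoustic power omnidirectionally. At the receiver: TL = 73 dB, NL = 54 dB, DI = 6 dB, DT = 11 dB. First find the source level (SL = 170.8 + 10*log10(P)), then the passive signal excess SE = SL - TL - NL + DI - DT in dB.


Step 1: SL = 170.8 + 10*log10(5020.7) = 207.81 dB
Step 2: SE = SL - TL - NL + DI - DT = 207.81 - 73 - 54 + 6 - 11 = 75.81

75.81 dB


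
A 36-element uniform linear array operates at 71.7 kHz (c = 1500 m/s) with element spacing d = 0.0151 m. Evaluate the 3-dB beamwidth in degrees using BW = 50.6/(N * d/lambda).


1.95 deg


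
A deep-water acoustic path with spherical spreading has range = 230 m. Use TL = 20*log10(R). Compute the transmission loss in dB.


TL = 20*log10(230) = 47.23

47.23 dB


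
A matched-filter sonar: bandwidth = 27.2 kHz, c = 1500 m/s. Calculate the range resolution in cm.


2.76 cm


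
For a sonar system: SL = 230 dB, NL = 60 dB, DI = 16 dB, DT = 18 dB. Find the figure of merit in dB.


FOM = SL - NL + DI - DT = 230 - 60 + 16 - 18 = 168

168 dB


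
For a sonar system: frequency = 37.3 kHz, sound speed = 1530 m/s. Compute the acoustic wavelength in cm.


lambda = c/f = 1530 / 37300 = 0.041 m = 4.1 cm

4.1 cm


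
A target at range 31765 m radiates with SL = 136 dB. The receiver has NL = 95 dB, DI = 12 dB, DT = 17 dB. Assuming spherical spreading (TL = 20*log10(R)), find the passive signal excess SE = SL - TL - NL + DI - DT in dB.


Step 1: TL = 20*log10(31765) = 90.04 dB
Step 2: SE = 136 - 90.04 - 95 + 12 - 17 = -54.04

-54.04 dB


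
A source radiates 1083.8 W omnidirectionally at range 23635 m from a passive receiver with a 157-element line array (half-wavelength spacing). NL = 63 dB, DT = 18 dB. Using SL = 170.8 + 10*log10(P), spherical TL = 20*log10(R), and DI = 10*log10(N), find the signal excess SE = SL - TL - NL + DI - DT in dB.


Step 1: SL = 170.8 + 10*log10(1083.8) = 201.15 dB
Step 2: TL = 20*log10(23635) = 87.47 dB
Step 3: DI = 10*log10(157) = 21.96 dB
Step 4: SE = SL - TL - NL + DI - DT = 201.15 - 87.47 - 63 + 21.96 - 18 = 54.64

54.64 dB


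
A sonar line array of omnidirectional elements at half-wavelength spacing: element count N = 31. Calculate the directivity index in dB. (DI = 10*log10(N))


14.91 dB


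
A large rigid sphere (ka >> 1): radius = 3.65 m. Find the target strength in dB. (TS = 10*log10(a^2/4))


5.23 dB


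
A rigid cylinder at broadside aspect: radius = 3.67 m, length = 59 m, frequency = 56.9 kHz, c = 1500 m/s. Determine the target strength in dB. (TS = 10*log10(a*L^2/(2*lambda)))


lambda = 1500/56900 = 0.02636 m
TS = 10*log10(3.67*59^2/(2*0.02636)) = 53.84

53.84 dB


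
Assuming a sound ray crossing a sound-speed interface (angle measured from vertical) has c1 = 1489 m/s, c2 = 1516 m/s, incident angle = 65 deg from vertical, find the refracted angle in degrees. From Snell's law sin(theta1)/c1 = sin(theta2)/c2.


sin(theta2) = (c2/c1)*sin(theta1) = (1516/1489)*sin(65 deg) = 0.92274
theta2 = arcsin(0.92274) = 67.33

67.33 deg


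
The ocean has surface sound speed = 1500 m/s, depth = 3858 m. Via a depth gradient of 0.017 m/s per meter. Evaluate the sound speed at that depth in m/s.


c = 1500 + 0.017 * 3858 = 1565.586

1565.586 m/s


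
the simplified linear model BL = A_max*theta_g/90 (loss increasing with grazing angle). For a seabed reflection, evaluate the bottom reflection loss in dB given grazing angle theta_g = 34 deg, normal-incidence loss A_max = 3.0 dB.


BL = A_max * theta_g / 90 = 3.0 * 34 / 90 = 1.13

1.13 dB


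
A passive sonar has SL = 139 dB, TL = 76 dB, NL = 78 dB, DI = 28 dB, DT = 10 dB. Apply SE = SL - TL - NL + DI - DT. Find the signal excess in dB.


SE = SL - TL - NL + DI - DT = 139 - 76 - 78 + 28 - 10 = 3

3 dB


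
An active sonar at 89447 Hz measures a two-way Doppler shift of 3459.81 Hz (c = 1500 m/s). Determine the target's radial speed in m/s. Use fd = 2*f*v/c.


From fd = 2*f*v/c, v = c*fd/(2*f) = 1500 * 3459.81 / (2*89447) = 29.01

29.01 m/s


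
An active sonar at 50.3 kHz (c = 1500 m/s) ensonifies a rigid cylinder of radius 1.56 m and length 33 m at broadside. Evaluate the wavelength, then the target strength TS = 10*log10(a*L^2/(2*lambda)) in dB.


Step 1: lambda = c/f = 1500/50300 = 0.02982 m
Step 2: TS = 10*log10(a*L^2/(2*lambda)) = 10*log10(1.56*33^2/(2*0.02982)) = 44.55

44.55 dB


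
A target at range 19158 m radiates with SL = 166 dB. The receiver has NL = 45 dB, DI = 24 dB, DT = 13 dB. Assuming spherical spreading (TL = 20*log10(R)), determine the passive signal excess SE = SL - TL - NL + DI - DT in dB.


Step 1: TL = 20*log10(19158) = 85.65 dB
Step 2: SE = 166 - 85.65 - 45 + 24 - 13 = 46.35

46.35 dB


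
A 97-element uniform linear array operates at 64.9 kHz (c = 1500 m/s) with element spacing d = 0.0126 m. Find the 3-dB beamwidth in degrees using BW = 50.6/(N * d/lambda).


Step 1: lambda = 1500/64900 = 0.02311 m
Step 2: d/lambda = 0.0126/0.02311 = 0.5452
Step 3: BW = 50.6/(N * d/lambda) = 50.6/(97 * 0.5452) = 0.96

0.96 deg


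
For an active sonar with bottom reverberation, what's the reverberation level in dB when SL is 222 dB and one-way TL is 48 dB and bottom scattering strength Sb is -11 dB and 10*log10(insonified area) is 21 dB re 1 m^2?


RL = SL - 2*TL + Sb + 10*log10(A) = 222 - 2*48 + (-11) + 21 = 136

136 dB


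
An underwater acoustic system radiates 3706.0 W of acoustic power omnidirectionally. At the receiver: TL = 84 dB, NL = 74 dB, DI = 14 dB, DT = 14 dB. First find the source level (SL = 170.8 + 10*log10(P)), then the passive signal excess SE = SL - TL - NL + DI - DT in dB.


Step 1: SL = 170.8 + 10*log10(3706.0) = 206.49 dB
Step 2: SE = SL - TL - NL + DI - DT = 206.49 - 84 - 74 + 14 - 14 = 48.49

48.49 dB


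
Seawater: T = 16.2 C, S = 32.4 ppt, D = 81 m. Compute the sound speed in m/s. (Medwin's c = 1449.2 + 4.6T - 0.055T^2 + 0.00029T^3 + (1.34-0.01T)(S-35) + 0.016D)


c = 1449.2 + 4.6*16.2 - 0.055*16.2^2 + 0.00029*16.2^3 + (1.34 - 0.01*16.2)*(32.4 - 35) + 0.016*81 = 1508.75

1508.75 m/s


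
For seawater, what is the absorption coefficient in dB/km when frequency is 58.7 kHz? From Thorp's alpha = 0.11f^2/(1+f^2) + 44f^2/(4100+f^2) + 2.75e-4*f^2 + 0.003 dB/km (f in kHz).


21.153 dB/km


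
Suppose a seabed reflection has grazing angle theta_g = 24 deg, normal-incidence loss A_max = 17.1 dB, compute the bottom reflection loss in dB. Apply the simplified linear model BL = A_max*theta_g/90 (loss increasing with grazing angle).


BL = A_max * theta_g / 90 = 17.1 * 24 / 90 = 4.56

4.56 dB


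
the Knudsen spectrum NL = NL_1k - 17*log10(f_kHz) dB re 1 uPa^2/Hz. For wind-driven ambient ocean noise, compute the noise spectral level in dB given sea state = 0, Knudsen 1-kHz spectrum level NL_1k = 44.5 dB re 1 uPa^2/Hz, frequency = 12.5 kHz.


25.85 dB


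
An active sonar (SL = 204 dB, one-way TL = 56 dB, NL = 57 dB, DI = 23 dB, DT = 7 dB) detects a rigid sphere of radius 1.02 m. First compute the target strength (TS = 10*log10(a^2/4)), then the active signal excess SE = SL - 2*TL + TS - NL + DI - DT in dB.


Step 1: TS = 10*log10(1.02^2/4) = -5.85 dB
Step 2: SE = SL - 2*TL + TS - NL + DI - DT = 204 - 2*56 + (-5.85) - 57 + 23 - 7 = 45.15

45.15 dB


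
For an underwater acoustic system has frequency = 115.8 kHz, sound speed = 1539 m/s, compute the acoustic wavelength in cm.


1.33 cm


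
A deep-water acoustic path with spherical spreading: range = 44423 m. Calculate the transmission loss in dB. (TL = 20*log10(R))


TL = 20*log10(44423) = 92.95

92.95 dB


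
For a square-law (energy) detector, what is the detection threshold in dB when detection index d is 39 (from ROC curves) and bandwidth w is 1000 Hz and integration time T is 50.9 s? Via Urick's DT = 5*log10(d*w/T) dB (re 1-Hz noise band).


DT = 5*log10(d*w/T) = 5*log10(39 * 1000 / 50.9) = 5*log10(766.21) = 14.42

14.42 dB


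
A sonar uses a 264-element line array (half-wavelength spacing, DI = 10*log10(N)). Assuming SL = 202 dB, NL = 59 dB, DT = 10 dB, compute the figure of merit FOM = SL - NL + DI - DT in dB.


Step 1: DI = 10*log10(264) = 24.22 dB
Step 2: FOM = SL - NL + DI - DT = 202 - 59 + 24.22 - 10 = 157.22

157.22 dB


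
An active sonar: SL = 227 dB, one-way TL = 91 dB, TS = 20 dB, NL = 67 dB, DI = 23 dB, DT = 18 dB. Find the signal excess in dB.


3 dB


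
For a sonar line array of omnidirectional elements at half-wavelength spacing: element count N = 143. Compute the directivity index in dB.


21.55 dB


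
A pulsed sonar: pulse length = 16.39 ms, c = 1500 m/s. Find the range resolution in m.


12.2925 m


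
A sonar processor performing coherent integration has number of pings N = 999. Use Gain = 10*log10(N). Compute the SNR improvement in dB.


Gain = 10*log10(999) = 30.0

30.0 dB


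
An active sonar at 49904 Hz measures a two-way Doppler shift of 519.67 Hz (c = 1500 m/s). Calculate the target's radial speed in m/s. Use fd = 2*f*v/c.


7.81 m/s


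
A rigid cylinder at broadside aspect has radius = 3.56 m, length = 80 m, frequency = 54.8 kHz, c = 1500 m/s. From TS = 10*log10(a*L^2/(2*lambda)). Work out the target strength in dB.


lambda = 1500/54800 = 0.02737 m
TS = 10*log10(3.56*80^2/(2*0.02737)) = 56.19

56.19 dB


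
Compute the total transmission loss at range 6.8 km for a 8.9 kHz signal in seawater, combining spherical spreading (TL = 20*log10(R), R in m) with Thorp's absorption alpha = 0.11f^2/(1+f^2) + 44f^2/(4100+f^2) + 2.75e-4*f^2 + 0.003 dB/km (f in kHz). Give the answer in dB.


Step 1 (Thorp): alpha = 0.11*79.21/(1+79.21) + 44*79.21/(4100+79.21) + 2.75e-4*79.21 + 0.003 = 0.9674 dB/km
Step 2: TL_spread = 20*log10(6800) = 76.65 dB
Step 3: TL_abs = alpha*R = 0.9674 * 6.8 = 6.58 dB
Step 4: TL_total = 76.65 + 6.58 = 83.23

83.23 dB


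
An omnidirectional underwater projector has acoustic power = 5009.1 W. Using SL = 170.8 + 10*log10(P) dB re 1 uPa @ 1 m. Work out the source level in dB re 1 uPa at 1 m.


207.8 dB


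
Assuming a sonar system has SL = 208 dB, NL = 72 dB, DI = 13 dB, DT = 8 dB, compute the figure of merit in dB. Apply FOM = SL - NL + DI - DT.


141 dB


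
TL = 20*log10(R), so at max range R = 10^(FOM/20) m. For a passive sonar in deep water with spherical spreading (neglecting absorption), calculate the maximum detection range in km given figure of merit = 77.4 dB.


At max range FOM = TL, so 20*log10(R) = 77.4
R = 10^(77.4/20) = 7413.1 m = 7.41 km

7.41 km


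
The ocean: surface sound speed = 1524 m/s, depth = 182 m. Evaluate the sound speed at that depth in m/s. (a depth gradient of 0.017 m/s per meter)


1527.094 m/s


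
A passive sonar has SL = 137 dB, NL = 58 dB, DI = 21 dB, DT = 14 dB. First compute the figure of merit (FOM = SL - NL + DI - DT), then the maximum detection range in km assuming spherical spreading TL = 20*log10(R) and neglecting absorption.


Step 1: FOM = SL - NL + DI - DT = 137 - 58 + 21 - 14 = 86 dB
Step 2: at max range FOM = TL = 20*log10(R), so R = 10^(86/20) = 19952.62 m = 19.95 km

19.95 km


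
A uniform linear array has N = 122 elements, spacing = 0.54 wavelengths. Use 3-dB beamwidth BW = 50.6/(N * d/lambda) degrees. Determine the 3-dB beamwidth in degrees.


BW = 50.6 / (122 * 0.54) = 50.6 / 65.88 = 0.77

0.77 deg


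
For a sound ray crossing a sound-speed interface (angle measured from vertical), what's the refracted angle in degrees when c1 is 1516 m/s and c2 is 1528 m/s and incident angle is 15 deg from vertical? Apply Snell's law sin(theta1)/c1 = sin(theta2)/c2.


15.12 deg


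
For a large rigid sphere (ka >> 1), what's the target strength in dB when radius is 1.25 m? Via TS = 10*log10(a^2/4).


TS = 10*log10(1.25^2 / 4) = 10*log10(0.390625) = -4.08

-4.08 dB


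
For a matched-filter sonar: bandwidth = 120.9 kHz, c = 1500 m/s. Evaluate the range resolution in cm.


dR = c/(2*BW) = 1500 / (2 * 120.9e3) = 0.0062 m = 0.62 cm

0.62 cm


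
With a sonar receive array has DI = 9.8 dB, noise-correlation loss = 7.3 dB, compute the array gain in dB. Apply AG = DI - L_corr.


AG = DI - L_corr = 9.8 - 7.3 = 2.5

2.5 dB


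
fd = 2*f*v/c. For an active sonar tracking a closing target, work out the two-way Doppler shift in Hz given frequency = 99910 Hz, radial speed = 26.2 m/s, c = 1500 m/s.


fd = 2*f*v/c = 2 * 99910 * 26.2 / 1500 = 3490.19

3490.19 Hz


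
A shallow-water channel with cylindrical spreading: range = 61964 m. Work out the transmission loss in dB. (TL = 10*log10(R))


TL = 10*log10(61964) = 47.92

47.92 dB


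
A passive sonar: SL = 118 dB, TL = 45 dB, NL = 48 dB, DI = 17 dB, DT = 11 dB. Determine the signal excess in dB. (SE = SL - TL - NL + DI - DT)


SE = SL - TL - NL + DI - DT = 118 - 45 - 48 + 17 - 11 = 31

31 dB


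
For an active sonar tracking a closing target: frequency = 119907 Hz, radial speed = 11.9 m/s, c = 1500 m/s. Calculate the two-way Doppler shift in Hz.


fd = 2*f*v/c = 2 * 119907 * 11.9 / 1500 = 1902.52

1902.52 Hz


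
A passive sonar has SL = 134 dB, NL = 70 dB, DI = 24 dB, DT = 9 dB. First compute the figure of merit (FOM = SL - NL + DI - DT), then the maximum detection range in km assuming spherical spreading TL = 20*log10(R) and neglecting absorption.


Step 1: FOM = SL - NL + DI - DT = 134 - 70 + 24 - 9 = 79 dB
Step 2: at max range FOM = TL = 20*log10(R), so R = 10^(79/20) = 8912.51 m = 8.91 km

8.91 km


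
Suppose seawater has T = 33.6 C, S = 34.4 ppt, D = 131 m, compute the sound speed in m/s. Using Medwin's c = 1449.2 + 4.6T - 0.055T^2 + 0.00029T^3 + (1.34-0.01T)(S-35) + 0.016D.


c = 1449.2 + 4.6*33.6 - 0.055*33.6^2 + 0.00029*33.6^3 + (1.34 - 0.01*33.6)*(34.4 - 35) + 0.016*131 = 1554.16

1554.16 m/s


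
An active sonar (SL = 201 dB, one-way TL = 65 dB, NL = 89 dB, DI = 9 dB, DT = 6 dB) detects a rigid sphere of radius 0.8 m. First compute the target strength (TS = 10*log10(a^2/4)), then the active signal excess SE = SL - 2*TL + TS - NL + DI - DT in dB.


Step 1: TS = 10*log10(0.8^2/4) = -7.96 dB
Step 2: SE = SL - 2*TL + TS - NL + DI - DT = 201 - 2*65 + (-7.96) - 89 + 9 - 6 = -22.96

-22.96 dB


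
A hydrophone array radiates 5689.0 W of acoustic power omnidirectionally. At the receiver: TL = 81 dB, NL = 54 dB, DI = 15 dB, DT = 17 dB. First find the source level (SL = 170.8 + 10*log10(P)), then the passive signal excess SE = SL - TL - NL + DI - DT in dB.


Step 1: SL = 170.8 + 10*log10(5689.0) = 208.35 dB
Step 2: SE = SL - TL - NL + DI - DT = 208.35 - 81 - 54 + 15 - 17 = 71.35

71.35 dB


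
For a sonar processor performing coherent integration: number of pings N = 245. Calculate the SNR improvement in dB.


Gain = 10*log10(245) = 23.89

23.89 dB


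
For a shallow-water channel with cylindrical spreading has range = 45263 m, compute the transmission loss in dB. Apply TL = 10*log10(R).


TL = 10*log10(45263) = 46.56

46.56 dB


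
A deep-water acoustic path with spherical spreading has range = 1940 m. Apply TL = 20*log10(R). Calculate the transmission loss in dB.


TL = 20*log10(1940) = 65.76

65.76 dB


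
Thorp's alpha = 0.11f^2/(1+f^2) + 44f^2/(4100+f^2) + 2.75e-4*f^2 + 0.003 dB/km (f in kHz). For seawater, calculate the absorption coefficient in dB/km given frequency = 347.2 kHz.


f^2 = 120547.84
alpha = 0.11*120547.84/(1+120547.84) + 44*120547.84/(4100+120547.84) + 2.75e-4*120547.84 + 0.003 = 75.816

75.816 dB/km


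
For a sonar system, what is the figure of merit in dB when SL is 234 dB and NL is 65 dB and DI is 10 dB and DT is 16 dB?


FOM = SL - NL + DI - DT = 234 - 65 + 10 - 16 = 163

163 dB


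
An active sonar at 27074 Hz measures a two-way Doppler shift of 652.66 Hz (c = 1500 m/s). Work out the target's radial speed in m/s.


From fd = 2*f*v/c, v = c*fd/(2*f) = 1500 * 652.66 / (2*27074) = 18.08

18.08 m/s


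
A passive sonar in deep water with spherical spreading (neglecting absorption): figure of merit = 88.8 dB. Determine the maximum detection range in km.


27.54 km


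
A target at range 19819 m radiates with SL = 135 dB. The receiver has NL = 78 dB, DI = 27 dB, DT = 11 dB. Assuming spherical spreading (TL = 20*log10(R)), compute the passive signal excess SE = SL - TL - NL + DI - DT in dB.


Step 1: TL = 20*log10(19819) = 85.94 dB
Step 2: SE = 135 - 85.94 - 78 + 27 - 11 = -12.94

-12.94 dB


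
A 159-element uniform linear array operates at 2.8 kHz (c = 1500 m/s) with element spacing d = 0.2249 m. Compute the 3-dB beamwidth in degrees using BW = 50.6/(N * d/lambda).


0.76 deg


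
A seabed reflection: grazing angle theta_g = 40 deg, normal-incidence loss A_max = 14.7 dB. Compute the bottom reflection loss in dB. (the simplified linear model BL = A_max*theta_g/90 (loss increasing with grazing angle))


BL = A_max * theta_g / 90 = 14.7 * 40 / 90 = 6.53

6.53 dB


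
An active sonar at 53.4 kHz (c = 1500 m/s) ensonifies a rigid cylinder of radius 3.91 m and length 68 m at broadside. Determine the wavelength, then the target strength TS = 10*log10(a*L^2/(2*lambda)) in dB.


Step 1: lambda = c/f = 1500/53400 = 0.02809 m
Step 2: TS = 10*log10(a*L^2/(2*lambda)) = 10*log10(3.91*68^2/(2*0.02809)) = 55.08

55.08 dB


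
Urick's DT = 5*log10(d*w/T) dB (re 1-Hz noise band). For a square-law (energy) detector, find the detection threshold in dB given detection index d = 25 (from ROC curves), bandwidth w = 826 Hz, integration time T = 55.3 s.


DT = 5*log10(d*w/T) = 5*log10(25 * 826 / 55.3) = 5*log10(373.42) = 12.86

12.86 dB


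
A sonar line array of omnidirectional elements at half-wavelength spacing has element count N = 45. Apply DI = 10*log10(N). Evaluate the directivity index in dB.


DI = 10*log10(45) = 16.53

16.53 dB


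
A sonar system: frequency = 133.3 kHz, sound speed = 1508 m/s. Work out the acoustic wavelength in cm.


lambda = c/f = 1508 / 133300 = 0.0113 m = 1.13 cm

1.13 cm


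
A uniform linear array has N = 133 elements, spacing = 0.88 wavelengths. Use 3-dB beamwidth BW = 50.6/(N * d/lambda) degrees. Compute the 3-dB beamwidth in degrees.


BW = 50.6 / (133 * 0.88) = 50.6 / 117.04 = 0.43

0.43 deg


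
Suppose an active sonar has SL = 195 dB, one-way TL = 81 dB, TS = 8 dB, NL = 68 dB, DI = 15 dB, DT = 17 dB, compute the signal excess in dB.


SE = SL - 2*TL + TS - NL + DI - DT = 195 - 2*81 + (8) - 68 + 15 - 17 = -29

-29 dB


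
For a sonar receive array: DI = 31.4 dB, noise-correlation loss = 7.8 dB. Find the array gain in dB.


AG = DI - L_corr = 31.4 - 7.8 = 23.6

23.6 dB


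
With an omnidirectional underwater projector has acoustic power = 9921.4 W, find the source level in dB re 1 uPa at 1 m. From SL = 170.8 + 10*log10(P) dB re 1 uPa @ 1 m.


SL = 170.8 + 10*log10(9921.4) = 170.8 + 39.97 = 210.77

210.77 dB


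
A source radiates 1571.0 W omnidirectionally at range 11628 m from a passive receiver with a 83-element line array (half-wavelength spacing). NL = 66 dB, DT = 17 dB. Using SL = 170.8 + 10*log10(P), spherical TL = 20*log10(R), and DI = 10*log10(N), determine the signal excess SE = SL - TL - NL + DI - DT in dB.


Step 1: SL = 170.8 + 10*log10(1571.0) = 202.76 dB
Step 2: TL = 20*log10(11628) = 81.31 dB
Step 3: DI = 10*log10(83) = 19.19 dB
Step 4: SE = SL - TL - NL + DI - DT = 202.76 - 81.31 - 66 + 19.19 - 17 = 57.64

57.64 dB


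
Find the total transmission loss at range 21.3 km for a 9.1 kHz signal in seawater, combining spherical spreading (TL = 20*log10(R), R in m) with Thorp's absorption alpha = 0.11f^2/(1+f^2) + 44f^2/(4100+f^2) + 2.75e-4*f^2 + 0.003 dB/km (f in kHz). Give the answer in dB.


Step 1 (Thorp): alpha = 0.11*82.81/(1+82.81) + 44*82.81/(4100+82.81) + 2.75e-4*82.81 + 0.003 = 1.0056 dB/km
Step 2: TL_spread = 20*log10(21300) = 86.57 dB
Step 3: TL_abs = alpha*R = 1.0056 * 21.3 = 21.42 dB
Step 4: TL_total = 86.57 + 21.42 = 107.99

107.99 dB


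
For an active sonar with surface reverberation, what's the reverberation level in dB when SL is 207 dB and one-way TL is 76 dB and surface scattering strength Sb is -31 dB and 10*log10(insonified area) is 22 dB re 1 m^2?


46 dB


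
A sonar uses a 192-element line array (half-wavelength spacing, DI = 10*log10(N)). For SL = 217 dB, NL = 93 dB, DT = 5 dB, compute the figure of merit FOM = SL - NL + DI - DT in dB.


Step 1: DI = 10*log10(192) = 22.83 dB
Step 2: FOM = SL - NL + DI - DT = 217 - 93 + 22.83 - 5 = 141.83

141.83 dB


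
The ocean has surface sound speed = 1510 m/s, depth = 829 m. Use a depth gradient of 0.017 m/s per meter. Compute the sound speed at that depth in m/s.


1524.093 m/s


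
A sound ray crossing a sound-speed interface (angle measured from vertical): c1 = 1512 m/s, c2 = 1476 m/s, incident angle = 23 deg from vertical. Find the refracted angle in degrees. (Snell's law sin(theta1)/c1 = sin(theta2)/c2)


sin(theta2) = (c2/c1)*sin(theta1) = (1476/1512)*sin(23 deg) = 0.38143
theta2 = arcsin(0.38143) = 22.42

22.42 deg


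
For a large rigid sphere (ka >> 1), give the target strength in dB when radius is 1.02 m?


TS = 10*log10(1.02^2 / 4) = 10*log10(0.2601) = -5.85

-5.85 dB


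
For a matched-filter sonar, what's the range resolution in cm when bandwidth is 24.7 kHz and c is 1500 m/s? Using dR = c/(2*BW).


dR = c/(2*BW) = 1500 / (2 * 24.7e3) = 0.0304 m = 3.04 cm

3.04 cm


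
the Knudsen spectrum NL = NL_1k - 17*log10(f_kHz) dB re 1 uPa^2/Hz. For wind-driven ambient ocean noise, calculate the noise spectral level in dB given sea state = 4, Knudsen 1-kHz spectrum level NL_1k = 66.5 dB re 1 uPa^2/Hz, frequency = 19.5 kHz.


NL = NL_1k - 17*log10(f_kHz) = 66.5 - 17*log10(19.5) = 66.5 - (21.93) = 44.57

44.57 dB


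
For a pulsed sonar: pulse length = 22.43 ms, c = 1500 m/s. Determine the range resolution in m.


16.8225 m


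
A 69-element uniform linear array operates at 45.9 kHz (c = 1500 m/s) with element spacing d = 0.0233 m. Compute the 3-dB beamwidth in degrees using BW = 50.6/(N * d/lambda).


Step 1: lambda = 1500/45900 = 0.03268 m
Step 2: d/lambda = 0.0233/0.03268 = 0.713
Step 3: BW = 50.6/(N * d/lambda) = 50.6/(69 * 0.713) = 1.03

1.03 deg


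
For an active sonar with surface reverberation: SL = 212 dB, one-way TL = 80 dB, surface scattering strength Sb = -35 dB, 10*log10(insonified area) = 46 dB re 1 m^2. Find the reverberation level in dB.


RL = SL - 2*TL + Sb + 10*log10(A) = 212 - 2*80 + (-35) + 46 = 63

63 dB


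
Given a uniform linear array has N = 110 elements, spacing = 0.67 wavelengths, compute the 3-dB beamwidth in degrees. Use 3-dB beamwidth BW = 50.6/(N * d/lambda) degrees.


0.69 deg


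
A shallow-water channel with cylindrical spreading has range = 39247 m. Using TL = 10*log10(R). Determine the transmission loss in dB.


TL = 10*log10(39247) = 45.94

45.94 dB


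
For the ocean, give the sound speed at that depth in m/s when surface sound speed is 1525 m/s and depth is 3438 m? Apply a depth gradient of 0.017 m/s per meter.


1583.446 m/s


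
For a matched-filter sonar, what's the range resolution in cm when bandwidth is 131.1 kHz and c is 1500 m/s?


0.57 cm


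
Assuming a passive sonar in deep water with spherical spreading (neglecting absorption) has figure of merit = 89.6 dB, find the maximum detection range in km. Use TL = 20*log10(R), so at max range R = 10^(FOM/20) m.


At max range FOM = TL, so 20*log10(R) = 89.6
R = 10^(89.6/20) = 30199.52 m = 30.2 km

30.2 km


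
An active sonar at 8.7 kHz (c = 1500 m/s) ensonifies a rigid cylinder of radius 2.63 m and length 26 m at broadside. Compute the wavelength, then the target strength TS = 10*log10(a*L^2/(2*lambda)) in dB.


Step 1: lambda = c/f = 1500/8700 = 0.17241 m
Step 2: TS = 10*log10(a*L^2/(2*lambda)) = 10*log10(2.63*26^2/(2*0.17241)) = 37.12

37.12 dB


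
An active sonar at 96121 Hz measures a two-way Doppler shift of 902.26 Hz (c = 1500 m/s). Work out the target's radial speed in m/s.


From fd = 2*f*v/c, v = c*fd/(2*f) = 1500 * 902.26 / (2*96121) = 7.04

7.04 m/s


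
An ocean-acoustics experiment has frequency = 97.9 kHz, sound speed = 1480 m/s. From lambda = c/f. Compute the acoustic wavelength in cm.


lambda = c/f = 1480 / 97900 = 0.0151 m = 1.51 cm

1.51 cm


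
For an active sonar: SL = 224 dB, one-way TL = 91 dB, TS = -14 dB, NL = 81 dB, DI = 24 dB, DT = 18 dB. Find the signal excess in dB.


SE = SL - 2*TL + TS - NL + DI - DT = 224 - 2*91 + (-14) - 81 + 24 - 18 = -47

-47 dB


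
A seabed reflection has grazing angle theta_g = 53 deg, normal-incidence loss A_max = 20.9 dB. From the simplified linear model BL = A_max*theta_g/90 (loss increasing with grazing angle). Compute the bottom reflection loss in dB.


12.31 dB


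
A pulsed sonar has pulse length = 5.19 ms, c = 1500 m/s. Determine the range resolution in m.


3.8925 m


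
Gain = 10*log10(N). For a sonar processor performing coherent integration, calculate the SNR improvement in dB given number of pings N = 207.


23.16 dB


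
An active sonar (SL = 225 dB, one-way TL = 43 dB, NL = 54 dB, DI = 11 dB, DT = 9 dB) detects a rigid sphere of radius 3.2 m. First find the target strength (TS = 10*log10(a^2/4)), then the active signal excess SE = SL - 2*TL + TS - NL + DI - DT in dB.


Step 1: TS = 10*log10(3.2^2/4) = 4.08 dB
Step 2: SE = SL - 2*TL + TS - NL + DI - DT = 225 - 2*43 + (4.08) - 54 + 11 - 9 = 91.08

91.08 dB


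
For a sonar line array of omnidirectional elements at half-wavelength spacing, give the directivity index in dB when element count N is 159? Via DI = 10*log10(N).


22.01 dB


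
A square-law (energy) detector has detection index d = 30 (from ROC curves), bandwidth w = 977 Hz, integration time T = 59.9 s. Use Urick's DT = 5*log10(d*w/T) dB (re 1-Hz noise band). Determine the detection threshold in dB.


DT = 5*log10(d*w/T) = 5*log10(30 * 977 / 59.9) = 5*log10(489.32) = 13.45

13.45 dB


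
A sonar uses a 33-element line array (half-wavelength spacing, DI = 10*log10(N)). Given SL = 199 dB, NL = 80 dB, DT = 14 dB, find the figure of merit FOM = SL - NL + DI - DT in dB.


Step 1: DI = 10*log10(33) = 15.19 dB
Step 2: FOM = SL - NL + DI - DT = 199 - 80 + 15.19 - 14 = 120.19

120.19 dB


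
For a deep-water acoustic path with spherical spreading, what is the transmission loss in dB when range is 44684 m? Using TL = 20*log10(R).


93.0 dB


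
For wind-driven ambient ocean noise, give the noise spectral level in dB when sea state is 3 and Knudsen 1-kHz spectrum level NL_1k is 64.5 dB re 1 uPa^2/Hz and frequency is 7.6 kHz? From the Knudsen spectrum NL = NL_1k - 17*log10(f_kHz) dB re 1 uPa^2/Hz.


NL = NL_1k - 17*log10(f_kHz) = 64.5 - 17*log10(7.6) = 64.5 - (14.97) = 49.53

49.53 dB


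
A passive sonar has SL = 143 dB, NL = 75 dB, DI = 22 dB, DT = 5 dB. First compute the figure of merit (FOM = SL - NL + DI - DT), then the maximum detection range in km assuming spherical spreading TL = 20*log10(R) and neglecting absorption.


Step 1: FOM = SL - NL + DI - DT = 143 - 75 + 22 - 5 = 85 dB
Step 2: at max range FOM = TL = 20*log10(R), so R = 10^(85/20) = 17782.79 m = 17.78 km

17.78 km


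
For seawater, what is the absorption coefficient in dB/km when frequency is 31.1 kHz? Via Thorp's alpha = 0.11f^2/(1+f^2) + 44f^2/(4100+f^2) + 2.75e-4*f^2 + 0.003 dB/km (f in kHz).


f^2 = 967.21
alpha = 0.11*967.21/(1+967.21) + 44*967.21/(4100+967.21) + 2.75e-4*967.21 + 0.003 = 8.777

8.777 dB/km


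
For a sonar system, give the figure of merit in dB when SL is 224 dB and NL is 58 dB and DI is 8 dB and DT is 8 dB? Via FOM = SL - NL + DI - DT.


166 dB


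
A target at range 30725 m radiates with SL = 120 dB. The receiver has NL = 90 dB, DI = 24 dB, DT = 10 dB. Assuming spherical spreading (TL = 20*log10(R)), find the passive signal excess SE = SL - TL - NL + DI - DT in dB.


Step 1: TL = 20*log10(30725) = 89.75 dB
Step 2: SE = 120 - 89.75 - 90 + 24 - 10 = -45.75

-45.75 dB


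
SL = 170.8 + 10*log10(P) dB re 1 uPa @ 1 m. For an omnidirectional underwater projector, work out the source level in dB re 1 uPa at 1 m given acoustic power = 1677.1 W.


SL = 170.8 + 10*log10(1677.1) = 170.8 + 32.25 = 203.05

203.05 dB


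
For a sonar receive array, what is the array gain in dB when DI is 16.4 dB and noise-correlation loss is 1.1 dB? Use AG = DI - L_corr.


15.3 dB


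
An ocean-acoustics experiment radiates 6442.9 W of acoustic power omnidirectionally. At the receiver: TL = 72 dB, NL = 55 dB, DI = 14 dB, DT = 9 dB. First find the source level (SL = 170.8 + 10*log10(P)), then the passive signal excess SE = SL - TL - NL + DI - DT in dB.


Step 1: SL = 170.8 + 10*log10(6442.9) = 208.89 dB
Step 2: SE = SL - TL - NL + DI - DT = 208.89 - 72 - 55 + 14 - 9 = 86.89

86.89 dB


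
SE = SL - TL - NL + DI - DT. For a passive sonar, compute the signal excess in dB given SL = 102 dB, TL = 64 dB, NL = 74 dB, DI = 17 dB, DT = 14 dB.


SE = SL - TL - NL + DI - DT = 102 - 64 - 74 + 17 - 14 = -33

-33 dB


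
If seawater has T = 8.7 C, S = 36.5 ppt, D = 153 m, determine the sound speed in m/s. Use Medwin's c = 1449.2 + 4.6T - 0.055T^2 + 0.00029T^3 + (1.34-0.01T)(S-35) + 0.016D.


c = 1449.2 + 4.6*8.7 - 0.055*8.7^2 + 0.00029*8.7^3 + (1.34 - 0.01*8.7)*(36.5 - 35) + 0.016*153 = 1489.58

1489.58 m/s


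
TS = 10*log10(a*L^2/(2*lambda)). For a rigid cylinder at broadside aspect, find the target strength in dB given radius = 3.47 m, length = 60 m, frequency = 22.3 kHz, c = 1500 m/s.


49.68 dB


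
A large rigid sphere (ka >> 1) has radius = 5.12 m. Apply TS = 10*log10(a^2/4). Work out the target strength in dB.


TS = 10*log10(5.12^2 / 4) = 10*log10(6.5536) = 8.16

8.16 dB


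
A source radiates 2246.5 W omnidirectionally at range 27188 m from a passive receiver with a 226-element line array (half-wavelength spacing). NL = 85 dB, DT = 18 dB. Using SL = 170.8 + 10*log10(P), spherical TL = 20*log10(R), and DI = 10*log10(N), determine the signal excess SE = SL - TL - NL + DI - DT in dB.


Step 1: SL = 170.8 + 10*log10(2246.5) = 204.32 dB
Step 2: TL = 20*log10(27188) = 88.69 dB
Step 3: DI = 10*log10(226) = 23.54 dB
Step 4: SE = SL - TL - NL + DI - DT = 204.32 - 88.69 - 85 + 23.54 - 18 = 36.17

36.17 dB


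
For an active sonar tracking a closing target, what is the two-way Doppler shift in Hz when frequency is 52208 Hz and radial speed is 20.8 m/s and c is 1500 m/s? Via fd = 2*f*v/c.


1447.9 Hz


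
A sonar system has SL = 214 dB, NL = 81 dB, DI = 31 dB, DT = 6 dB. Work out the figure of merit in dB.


FOM = SL - NL + DI - DT = 214 - 81 + 31 - 6 = 158

158 dB


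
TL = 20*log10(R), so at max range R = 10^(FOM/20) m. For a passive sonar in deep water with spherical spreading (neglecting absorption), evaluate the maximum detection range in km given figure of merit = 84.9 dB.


At max range FOM = TL, so 20*log10(R) = 84.9
R = 10^(84.9/20) = 17579.24 m = 17.58 km

17.58 km


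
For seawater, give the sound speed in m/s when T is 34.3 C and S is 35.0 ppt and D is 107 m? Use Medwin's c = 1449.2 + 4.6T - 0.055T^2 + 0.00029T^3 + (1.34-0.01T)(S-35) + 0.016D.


1555.69 m/s


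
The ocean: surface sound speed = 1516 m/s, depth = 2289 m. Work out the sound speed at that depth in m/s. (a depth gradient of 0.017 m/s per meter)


c = 1516 + 0.017 * 2289 = 1554.913

1554.913 m/s


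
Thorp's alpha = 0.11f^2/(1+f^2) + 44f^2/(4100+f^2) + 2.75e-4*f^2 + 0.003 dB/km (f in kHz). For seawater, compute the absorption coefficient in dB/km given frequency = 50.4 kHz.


17.643 dB/km


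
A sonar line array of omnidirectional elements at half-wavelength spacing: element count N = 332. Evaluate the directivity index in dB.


25.21 dB


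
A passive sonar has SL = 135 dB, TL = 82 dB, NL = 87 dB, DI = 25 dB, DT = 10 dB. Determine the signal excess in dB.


SE = SL - TL - NL + DI - DT = 135 - 82 - 87 + 25 - 10 = -19

-19 dB


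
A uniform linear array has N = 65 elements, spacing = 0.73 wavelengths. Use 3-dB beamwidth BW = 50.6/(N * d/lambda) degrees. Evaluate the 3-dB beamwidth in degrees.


1.07 deg


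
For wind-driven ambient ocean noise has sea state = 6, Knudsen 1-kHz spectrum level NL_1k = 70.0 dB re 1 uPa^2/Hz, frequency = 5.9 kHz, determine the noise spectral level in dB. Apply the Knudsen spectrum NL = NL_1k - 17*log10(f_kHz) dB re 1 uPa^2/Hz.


NL = NL_1k - 17*log10(f_kHz) = 70.0 - 17*log10(5.9) = 70.0 - (13.1) = 56.9

56.9 dB


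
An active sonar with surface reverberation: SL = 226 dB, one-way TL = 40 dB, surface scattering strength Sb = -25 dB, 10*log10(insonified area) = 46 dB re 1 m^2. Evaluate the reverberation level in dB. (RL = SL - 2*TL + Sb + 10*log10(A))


167 dB
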